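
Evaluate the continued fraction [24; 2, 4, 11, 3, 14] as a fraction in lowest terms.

Using pₖ = aₖpₖ₋₁ + pₖ₋₂ and qₖ = aₖqₖ₋₁ + qₖ₋₂:
  k=0: a=24, p=24, q=1
  k=1: a=2, p=49, q=2
  k=2: a=4, p=220, q=9
  k=3: a=11, p=2469, q=101
  k=4: a=3, p=7627, q=312
  k=5: a=14, p=109247, q=4469

109247/4469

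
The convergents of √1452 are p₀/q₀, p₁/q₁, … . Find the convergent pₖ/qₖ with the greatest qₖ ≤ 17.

381/10

√1452 = [38; 9, 1, 1, 18, 1, 1, 9, 76, …] (period length 8).
Convergents:
  p_0/q_0 = 38/1
  p_1/q_1 = 343/9
  p_2/q_2 = 381/10
  p_3/q_3 = 724/19
q_2 = 10 ≤ 17 < 19 = q_3, so the answer is 381/10.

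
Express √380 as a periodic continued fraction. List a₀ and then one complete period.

a₀ = ⌊√380⌋ = 19.
With m₀=0, d₀=1 and mₖ₊₁ = dₖaₖ − mₖ, dₖ₊₁ = (n − mₖ₊₁²)/dₖ, aₖ₊₁ = ⌊(a₀+mₖ₊₁)/dₖ₊₁⌋:
  k=1: m=19, d=19, a=2
  k=2: m=19, d=1, a=38
d=1 and a=2a₀=38 at k=2, so the next step gives (m, d) = (19, 19) again — its k=1 value — and the period has length 2.

[19; 2, 38]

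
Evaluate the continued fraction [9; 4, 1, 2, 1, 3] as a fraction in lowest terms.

654/71

Using pₖ = aₖpₖ₋₁ + pₖ₋₂ and qₖ = aₖqₖ₋₁ + qₖ₋₂:
  k=0: a=9, p=9, q=1
  k=1: a=4, p=37, q=4
  k=2: a=1, p=46, q=5
  k=3: a=2, p=129, q=14
  k=4: a=1, p=175, q=19
  k=5: a=3, p=654, q=71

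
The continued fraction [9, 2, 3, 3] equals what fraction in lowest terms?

217/23

Fold from the inside: start with 3/1.
  3 + 1/3 = 10/3
  2 + 3/10 = 23/10
  9 + 10/23 = 217/23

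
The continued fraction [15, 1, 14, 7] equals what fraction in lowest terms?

1689/106

Using pₖ = aₖpₖ₋₁ + pₖ₋₂ and qₖ = aₖqₖ₋₁ + qₖ₋₂:
  k=0: a=15, p=15, q=1
  k=1: a=1, p=16, q=1
  k=2: a=14, p=239, q=15
  k=3: a=7, p=1689, q=106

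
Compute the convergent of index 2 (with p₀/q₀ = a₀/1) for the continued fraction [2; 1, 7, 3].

23/8

Using pₖ = aₖpₖ₋₁ + pₖ₋₂, qₖ = aₖqₖ₋₁ + qₖ₋₂ (with p₋₁=1, p₋₂=0, q₋₁=0, q₋₂=1):
  k=0: a=2, p=2, q=1
  k=1: a=1, p=3, q=1
  k=2: a=7, p=23, q=8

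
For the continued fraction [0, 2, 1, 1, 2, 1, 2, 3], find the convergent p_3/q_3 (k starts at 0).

2/5

Using pₖ = aₖpₖ₋₁ + pₖ₋₂, qₖ = aₖqₖ₋₁ + qₖ₋₂ (with p₋₁=1, p₋₂=0, q₋₁=0, q₋₂=1):
  k=0: a=0, p=0, q=1
  k=1: a=2, p=1, q=2
  k=2: a=1, p=1, q=3
  k=3: a=1, p=2, q=5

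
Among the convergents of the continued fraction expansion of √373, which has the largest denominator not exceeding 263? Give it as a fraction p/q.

√373 = [19; 3, 5, 5, 3, 38, …] (period length 5).
Convergents:
  p_0/q_0 = 19/1
  p_1/q_1 = 58/3
  p_2/q_2 = 309/16
  p_3/q_3 = 1603/83
  p_4/q_4 = 5118/265
q_3 = 83 ≤ 263 < 265 = q_4, so the answer is 1603/83.

1603/83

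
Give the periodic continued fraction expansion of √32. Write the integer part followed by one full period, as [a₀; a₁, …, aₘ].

[5; 1, 1, 1, 10]

a₀ = ⌊√32⌋ = 5.
With m₀=0, d₀=1 and mₖ₊₁ = dₖaₖ − mₖ, dₖ₊₁ = (n − mₖ₊₁²)/dₖ, aₖ₊₁ = ⌊(a₀+mₖ₊₁)/dₖ₊₁⌋:
  k=1: m=5, d=7, a=1
  k=2: m=2, d=4, a=1
  k=3: m=2, d=7, a=1
  k=4: m=5, d=1, a=10
d=1 and a=2a₀=10 at k=4, so the next step gives (m, d) = (5, 7) again — its k=1 value — and the period has length 4.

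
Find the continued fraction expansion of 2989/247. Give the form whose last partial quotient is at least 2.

[12; 9, 1, 7, 3]

2989 = 12*247 + 25
247 = 9*25 + 22
25 = 1*22 + 3
22 = 7*3 + 1
3 = 3*1 + 0  (stop)
So 2989/247 = [12; 9, 1, 7, 3].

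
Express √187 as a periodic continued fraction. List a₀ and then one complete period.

a₀ = ⌊√187⌋ = 13.
With m₀=0, d₀=1 and mₖ₊₁ = dₖaₖ − mₖ, dₖ₊₁ = (n − mₖ₊₁²)/dₖ, aₖ₊₁ = ⌊(a₀+mₖ₊₁)/dₖ₊₁⌋:
  k=1: m=13, d=18, a=1
  k=2: m=5, d=9, a=2
  k=3: m=13, d=2, a=13
  k=4: m=13, d=9, a=2
  k=5: m=5, d=18, a=1
  k=6: m=13, d=1, a=26
d=1 and a=2a₀=26 at k=6, so the next step gives (m, d) = (13, 18) again — its k=1 value — and the period has length 6.

[13; 1, 2, 13, 2, 1, 26]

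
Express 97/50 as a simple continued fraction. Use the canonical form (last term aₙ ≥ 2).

97 = 1*50 + 47
50 = 1*47 + 3
47 = 15*3 + 2
3 = 1*2 + 1
2 = 2*1 + 0  (stop)
So 97/50 = [1; 1, 15, 1, 2].

[1; 1, 15, 1, 2]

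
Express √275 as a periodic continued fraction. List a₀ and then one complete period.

a₀ = ⌊√275⌋ = 16.
With m₀=0, d₀=1 and mₖ₊₁ = dₖaₖ − mₖ, dₖ₊₁ = (n − mₖ₊₁²)/dₖ, aₖ₊₁ = ⌊(a₀+mₖ₊₁)/dₖ₊₁⌋:
  k=1: m=16, d=19, a=1
  k=2: m=3, d=14, a=1
  k=3: m=11, d=11, a=2
  k=4: m=11, d=14, a=1
  k=5: m=3, d=19, a=1
  k=6: m=16, d=1, a=32
d=1 and a=2a₀=32 at k=6, so the next step gives (m, d) = (16, 19) again — its k=1 value — and the period has length 6.

[16; 1, 1, 2, 1, 1, 32]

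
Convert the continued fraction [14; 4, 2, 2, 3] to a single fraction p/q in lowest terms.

Fold from the inside: start with 3/1.
  2 + 1/3 = 7/3
  2 + 3/7 = 17/7
  4 + 7/17 = 75/17
  14 + 17/75 = 1067/75

1067/75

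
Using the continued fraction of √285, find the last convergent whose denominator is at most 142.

2144/127

√285 = [16; 1, 7, 2, 7, 1, 32, …] (period length 6).
Convergents:
  p_0/q_0 = 16/1
  p_1/q_1 = 17/1
  p_2/q_2 = 135/8
  p_3/q_3 = 287/17
  p_4/q_4 = 2144/127
  p_5/q_5 = 2431/144
q_4 = 127 ≤ 142 < 144 = q_5, so the answer is 2144/127.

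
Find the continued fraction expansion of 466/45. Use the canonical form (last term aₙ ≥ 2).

[10; 2, 1, 4, 3]

466 = 10*45 + 16
45 = 2*16 + 13
16 = 1*13 + 3
13 = 4*3 + 1
3 = 3*1 + 0  (stop)
So 466/45 = [10; 2, 1, 4, 3].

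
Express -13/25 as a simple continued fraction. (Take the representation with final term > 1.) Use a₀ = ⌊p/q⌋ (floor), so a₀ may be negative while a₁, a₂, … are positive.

-13 = -1·25 + 12
25 = 2·12 + 1
12 = 12·1 + 0  (stop)
So -13/25 = [-1; 2, 12].

[-1; 2, 12]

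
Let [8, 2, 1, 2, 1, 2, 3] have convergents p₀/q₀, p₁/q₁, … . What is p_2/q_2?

25/3

Using pₖ = aₖpₖ₋₁ + pₖ₋₂, qₖ = aₖqₖ₋₁ + qₖ₋₂ (with p₋₁=1, p₋₂=0, q₋₁=0, q₋₂=1):
  k=0: a=8, p=8, q=1
  k=1: a=2, p=17, q=2
  k=2: a=1, p=25, q=3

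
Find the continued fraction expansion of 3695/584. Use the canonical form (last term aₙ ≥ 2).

[6; 3, 17, 2, 1, 3]

3695 = 6·584 + 191
584 = 3·191 + 11
191 = 17·11 + 4
11 = 2·4 + 3
4 = 1·3 + 1
3 = 3·1 + 0  (stop)
So 3695/584 = [6; 3, 17, 2, 1, 3].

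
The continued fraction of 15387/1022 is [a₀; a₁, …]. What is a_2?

1

15387 = 15·1022 + 57   →  a_0 = 15
1022 = 17·57 + 53   →  a_1 = 17
57 = 1·53 + 4   →  a_2 = 1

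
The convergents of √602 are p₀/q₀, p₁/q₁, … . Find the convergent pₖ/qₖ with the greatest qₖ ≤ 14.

√602 = [24; 1, 1, 6, 1, 1, 48, …] (period length 6).
Convergents:
  p_0/q_0 = 24/1
  p_1/q_1 = 25/1
  p_2/q_2 = 49/2
  p_3/q_3 = 319/13
  p_4/q_4 = 368/15
q_3 = 13 ≤ 14 < 15 = q_4, so the answer is 319/13.

319/13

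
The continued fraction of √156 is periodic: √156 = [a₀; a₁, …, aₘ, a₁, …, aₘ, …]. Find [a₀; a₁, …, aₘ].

a₀ = ⌊√156⌋ = 12.
With m₀=0, d₀=1 and mₖ₊₁ = dₖaₖ − mₖ, dₖ₊₁ = (n − mₖ₊₁²)/dₖ, aₖ₊₁ = ⌊(a₀+mₖ₊₁)/dₖ₊₁⌋:
  k=1: m=12, d=12, a=2
  k=2: m=12, d=1, a=24
d=1 and a=2a₀=24 at k=2, so the next step gives (m, d) = (12, 12) again — its k=1 value — and the period has length 2.

[12; 2, 24]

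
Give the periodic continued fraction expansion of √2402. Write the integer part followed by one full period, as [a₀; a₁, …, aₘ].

a₀ = ⌊√2402⌋ = 49.
With m₀=0, d₀=1 and mₖ₊₁ = dₖaₖ − mₖ, dₖ₊₁ = (n − mₖ₊₁²)/dₖ, aₖ₊₁ = ⌊(a₀+mₖ₊₁)/dₖ₊₁⌋:
  k=1: m=49, d=1, a=98
d=1 and a=2a₀=98 at k=1, so the next step gives (m, d) = (49, 1) again — its k=1 value — and the period has length 1.

[49; 98]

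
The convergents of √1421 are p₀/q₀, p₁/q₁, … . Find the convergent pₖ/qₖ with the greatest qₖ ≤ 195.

6823/181

√1421 = [37; 1, 2, 3, 2, 3, 2, 1, 74, …] (period length 8).
Convergents:
  p_0/q_0 = 37/1
  p_1/q_1 = 38/1
  p_2/q_2 = 113/3
  p_3/q_3 = 377/10
  p_4/q_4 = 867/23
  p_5/q_5 = 2978/79
  p_6/q_6 = 6823/181
  p_7/q_7 = 9801/260
q_6 = 181 ≤ 195 < 260 = q_7, so the answer is 6823/181.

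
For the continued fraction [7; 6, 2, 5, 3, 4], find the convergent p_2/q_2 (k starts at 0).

93/13

Using pₖ = aₖpₖ₋₁ + pₖ₋₂, qₖ = aₖqₖ₋₁ + qₖ₋₂ (with p₋₁=1, p₋₂=0, q₋₁=0, q₋₂=1):
  k=0: a=7, p=7, q=1
  k=1: a=6, p=43, q=6
  k=2: a=2, p=93, q=13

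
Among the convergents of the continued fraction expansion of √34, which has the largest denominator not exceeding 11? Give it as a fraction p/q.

35/6

√34 = [5; 1, 4, 1, 10, …] (period length 4).
Convergents:
  p_0/q_0 = 5/1
  p_1/q_1 = 6/1
  p_2/q_2 = 29/5
  p_3/q_3 = 35/6
  p_4/q_4 = 379/65
q_3 = 6 ≤ 11 < 65 = q_4, so the answer is 35/6.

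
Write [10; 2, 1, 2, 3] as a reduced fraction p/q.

280/27

Fold from the inside: start with 3/1.
  2 + 1/3 = 7/3
  1 + 3/7 = 10/7
  2 + 7/10 = 27/10
  10 + 10/27 = 280/27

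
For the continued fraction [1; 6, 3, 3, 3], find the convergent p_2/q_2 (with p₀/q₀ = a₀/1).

Using pₖ = aₖpₖ₋₁ + pₖ₋₂, qₖ = aₖqₖ₋₁ + qₖ₋₂ (with p₋₁=1, p₋₂=0, q₋₁=0, q₋₂=1):
  k=0: a=1, p=1, q=1
  k=1: a=6, p=7, q=6
  k=2: a=3, p=22, q=19

22/19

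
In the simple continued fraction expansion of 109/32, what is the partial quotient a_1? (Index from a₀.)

2

109 = 3·32 + 13   →  a_0 = 3
32 = 2·13 + 6   →  a_1 = 2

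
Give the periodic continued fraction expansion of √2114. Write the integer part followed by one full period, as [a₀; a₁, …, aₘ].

a₀ = ⌊√2114⌋ = 45.
With m₀=0, d₀=1 and mₖ₊₁ = dₖaₖ − mₖ, dₖ₊₁ = (n − mₖ₊₁²)/dₖ, aₖ₊₁ = ⌊(a₀+mₖ₊₁)/dₖ₊₁⌋:
  k=1: m=45, d=89, a=1
  k=2: m=44, d=2, a=44
  k=3: m=44, d=89, a=1
  k=4: m=45, d=1, a=90
d=1 and a=2a₀=90 at k=4, so the next step gives (m, d) = (45, 89) again — its k=1 value — and the period has length 4.

[45; 1, 44, 1, 90]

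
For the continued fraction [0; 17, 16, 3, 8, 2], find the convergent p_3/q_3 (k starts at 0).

Using pₖ = aₖpₖ₋₁ + pₖ₋₂, qₖ = aₖqₖ₋₁ + qₖ₋₂ (with p₋₁=1, p₋₂=0, q₋₁=0, q₋₂=1):
  k=0: a=0, p=0, q=1
  k=1: a=17, p=1, q=17
  k=2: a=16, p=16, q=273
  k=3: a=3, p=49, q=836

49/836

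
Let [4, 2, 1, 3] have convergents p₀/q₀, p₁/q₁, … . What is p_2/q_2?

13/3

Using pₖ = aₖpₖ₋₁ + pₖ₋₂, qₖ = aₖqₖ₋₁ + qₖ₋₂ (with p₋₁=1, p₋₂=0, q₋₁=0, q₋₂=1):
  k=0: a=4, p=4, q=1
  k=1: a=2, p=9, q=2
  k=2: a=1, p=13, q=3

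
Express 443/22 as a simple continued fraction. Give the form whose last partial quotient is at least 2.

[20; 7, 3]

443 = 20*22 + 3
22 = 7*3 + 1
3 = 3*1 + 0  (stop)
So 443/22 = [20; 7, 3].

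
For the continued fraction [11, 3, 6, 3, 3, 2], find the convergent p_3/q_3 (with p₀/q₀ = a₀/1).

Using pₖ = aₖpₖ₋₁ + pₖ₋₂, qₖ = aₖqₖ₋₁ + qₖ₋₂ (with p₋₁=1, p₋₂=0, q₋₁=0, q₋₂=1):
  k=0: a=11, p=11, q=1
  k=1: a=3, p=34, q=3
  k=2: a=6, p=215, q=19
  k=3: a=3, p=679, q=60

679/60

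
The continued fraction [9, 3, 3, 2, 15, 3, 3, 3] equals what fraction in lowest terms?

Fold from the inside: start with 3/1.
  3 + 1/3 = 10/3
  3 + 3/10 = 33/10
  15 + 10/33 = 505/33
  2 + 33/505 = 1043/505
  3 + 505/1043 = 3634/1043
  3 + 1043/3634 = 11945/3634
  9 + 3634/11945 = 111139/11945

111139/11945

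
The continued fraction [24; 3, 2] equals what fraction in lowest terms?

Using pₖ = aₖpₖ₋₁ + pₖ₋₂ and qₖ = aₖqₖ₋₁ + qₖ₋₂:
  k=0: a=24, p=24, q=1
  k=1: a=3, p=73, q=3
  k=2: a=2, p=170, q=7

170/7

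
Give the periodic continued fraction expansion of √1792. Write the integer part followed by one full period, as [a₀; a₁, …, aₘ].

[42; 3, 84]

a₀ = ⌊√1792⌋ = 42.
With m₀=0, d₀=1 and mₖ₊₁ = dₖaₖ − mₖ, dₖ₊₁ = (n − mₖ₊₁²)/dₖ, aₖ₊₁ = ⌊(a₀+mₖ₊₁)/dₖ₊₁⌋:
  k=1: m=42, d=28, a=3
  k=2: m=42, d=1, a=84
d=1 and a=2a₀=84 at k=2, so the next step gives (m, d) = (42, 28) again — its k=1 value — and the period has length 2.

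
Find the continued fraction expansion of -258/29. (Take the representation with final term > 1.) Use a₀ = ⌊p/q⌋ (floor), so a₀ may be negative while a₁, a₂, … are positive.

[-9; 9, 1, 2]

-258 = -9×29 + 3
29 = 9×3 + 2
3 = 1×2 + 1
2 = 2×1 + 0  (stop)
So -258/29 = [-9; 9, 1, 2].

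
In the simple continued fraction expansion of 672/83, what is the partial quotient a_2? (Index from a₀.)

672 = 8·83 + 8   →  a_0 = 8
83 = 10·8 + 3   →  a_1 = 10
8 = 2·3 + 2   →  a_2 = 2

2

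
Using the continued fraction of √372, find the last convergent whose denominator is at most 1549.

12151/630

√372 = [19; 3, 2, 12, 2, 3, 38, …] (period length 6).
Convergents:
  p_0/q_0 = 19/1
  p_1/q_1 = 58/3
  p_2/q_2 = 135/7
  p_3/q_3 = 1678/87
  p_4/q_4 = 3491/181
  p_5/q_5 = 12151/630
  p_6/q_6 = 465229/24121
q_5 = 630 ≤ 1549 < 24121 = q_6, so the answer is 12151/630.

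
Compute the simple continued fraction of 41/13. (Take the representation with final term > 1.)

41 = 3×13 + 2
13 = 6×2 + 1
2 = 2×1 + 0  (stop)
So 41/13 = [3; 6, 2].

[3; 6, 2]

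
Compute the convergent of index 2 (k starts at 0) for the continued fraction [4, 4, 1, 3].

21/5

Using pₖ = aₖpₖ₋₁ + pₖ₋₂, qₖ = aₖqₖ₋₁ + qₖ₋₂ (with p₋₁=1, p₋₂=0, q₋₁=0, q₋₂=1):
  k=0: a=4, p=4, q=1
  k=1: a=4, p=17, q=4
  k=2: a=1, p=21, q=5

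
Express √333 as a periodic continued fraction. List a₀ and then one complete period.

[18; 4, 36]

a₀ = ⌊√333⌋ = 18.
With m₀=0, d₀=1 and mₖ₊₁ = dₖaₖ − mₖ, dₖ₊₁ = (n − mₖ₊₁²)/dₖ, aₖ₊₁ = ⌊(a₀+mₖ₊₁)/dₖ₊₁⌋:
  k=1: m=18, d=9, a=4
  k=2: m=18, d=1, a=36
d=1 and a=2a₀=36 at k=2, so the next step gives (m, d) = (18, 9) again — its k=1 value — and the period has length 2.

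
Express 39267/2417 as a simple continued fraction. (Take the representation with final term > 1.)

39267 = 16·2417 + 595
2417 = 4·595 + 37
595 = 16·37 + 3
37 = 12·3 + 1
3 = 3·1 + 0  (stop)
So 39267/2417 = [16; 4, 16, 12, 3].

[16; 4, 16, 12, 3]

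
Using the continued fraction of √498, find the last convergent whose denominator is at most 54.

424/19

√498 = [22; 3, 6, 22, 6, 3, 44, …] (period length 6).
Convergents:
  p_0/q_0 = 22/1
  p_1/q_1 = 67/3
  p_2/q_2 = 424/19
  p_3/q_3 = 9395/421
q_2 = 19 ≤ 54 < 421 = q_3, so the answer is 424/19.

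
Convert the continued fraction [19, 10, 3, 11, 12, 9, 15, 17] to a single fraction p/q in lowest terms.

Fold from the inside: start with 17/1.
  15 + 1/17 = 256/17
  9 + 17/256 = 2321/256
  12 + 256/2321 = 28108/2321
  11 + 2321/28108 = 311509/28108
  3 + 28108/311509 = 962635/311509
  10 + 311509/962635 = 9937859/962635
  19 + 962635/9937859 = 189781956/9937859

189781956/9937859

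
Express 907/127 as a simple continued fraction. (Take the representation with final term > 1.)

[7; 7, 18]

907 = 7*127 + 18
127 = 7*18 + 1
18 = 18*1 + 0  (stop)
So 907/127 = [7; 7, 18].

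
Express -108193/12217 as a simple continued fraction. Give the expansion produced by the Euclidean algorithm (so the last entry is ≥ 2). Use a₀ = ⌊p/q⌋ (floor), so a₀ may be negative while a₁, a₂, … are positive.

-108193 = -9·12217 + 1760
12217 = 6·1760 + 1657
1760 = 1·1657 + 103
1657 = 16·103 + 9
103 = 11·9 + 4
9 = 2·4 + 1
4 = 4·1 + 0  (stop)
So -108193/12217 = [-9; 6, 1, 16, 11, 2, 4].

[-9; 6, 1, 16, 11, 2, 4]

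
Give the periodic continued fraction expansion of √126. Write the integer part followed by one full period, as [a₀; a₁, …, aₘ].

[11; 4, 2, 4, 22]

a₀ = ⌊√126⌋ = 11.
With m₀=0, d₀=1 and mₖ₊₁ = dₖaₖ − mₖ, dₖ₊₁ = (n − mₖ₊₁²)/dₖ, aₖ₊₁ = ⌊(a₀+mₖ₊₁)/dₖ₊₁⌋:
  k=1: m=11, d=5, a=4
  k=2: m=9, d=9, a=2
  k=3: m=9, d=5, a=4
  k=4: m=11, d=1, a=22
d=1 and a=2a₀=22 at k=4, so the next step gives (m, d) = (11, 5) again — its k=1 value — and the period has length 4.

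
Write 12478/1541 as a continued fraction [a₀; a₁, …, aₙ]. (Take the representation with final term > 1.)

12478 = 8*1541 + 150
1541 = 10*150 + 41
150 = 3*41 + 27
41 = 1*27 + 14
27 = 1*14 + 13
14 = 1*13 + 1
13 = 13*1 + 0  (stop)
So 12478/1541 = [8; 10, 3, 1, 1, 1, 13].

[8; 10, 3, 1, 1, 1, 13]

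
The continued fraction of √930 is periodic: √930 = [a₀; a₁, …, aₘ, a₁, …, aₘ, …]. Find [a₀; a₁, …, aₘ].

a₀ = ⌊√930⌋ = 30.
With m₀=0, d₀=1 and mₖ₊₁ = dₖaₖ − mₖ, dₖ₊₁ = (n − mₖ₊₁²)/dₖ, aₖ₊₁ = ⌊(a₀+mₖ₊₁)/dₖ₊₁⌋:
  k=1: m=30, d=30, a=2
  k=2: m=30, d=1, a=60
d=1 and a=2a₀=60 at k=2, so the next step gives (m, d) = (30, 30) again — its k=1 value — and the period has length 2.

[30; 2, 60]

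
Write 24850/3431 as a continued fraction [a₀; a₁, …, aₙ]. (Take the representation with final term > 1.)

24850 = 7·3431 + 833
3431 = 4·833 + 99
833 = 8·99 + 41
99 = 2·41 + 17
41 = 2·17 + 7
17 = 2·7 + 3
7 = 2·3 + 1
3 = 3·1 + 0  (stop)
So 24850/3431 = [7; 4, 8, 2, 2, 2, 2, 3].

[7; 4, 8, 2, 2, 2, 2, 3]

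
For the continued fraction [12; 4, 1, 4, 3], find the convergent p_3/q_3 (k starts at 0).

Using pₖ = aₖpₖ₋₁ + pₖ₋₂, qₖ = aₖqₖ₋₁ + qₖ₋₂ (with p₋₁=1, p₋₂=0, q₋₁=0, q₋₂=1):
  k=0: a=12, p=12, q=1
  k=1: a=4, p=49, q=4
  k=2: a=1, p=61, q=5
  k=3: a=4, p=293, q=24

293/24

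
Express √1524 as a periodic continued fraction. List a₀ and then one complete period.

[39; 26, 78]

a₀ = ⌊√1524⌋ = 39.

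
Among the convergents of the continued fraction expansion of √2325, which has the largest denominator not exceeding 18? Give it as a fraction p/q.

√2325 = [48; 4, 1, 1, 2, 1, 1, 4, 96, …] (period length 8).
Convergents:
  p_0/q_0 = 48/1
  p_1/q_1 = 193/4
  p_2/q_2 = 241/5
  p_3/q_3 = 434/9
  p_4/q_4 = 1109/23
q_3 = 9 ≤ 18 < 23 = q_4, so the answer is 434/9.

434/9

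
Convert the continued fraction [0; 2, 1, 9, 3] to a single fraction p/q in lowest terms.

Using pₖ = aₖpₖ₋₁ + pₖ₋₂ and qₖ = aₖqₖ₋₁ + qₖ₋₂:
  k=0: a=0, p=0, q=1
  k=1: a=2, p=1, q=2
  k=2: a=1, p=1, q=3
  k=3: a=9, p=10, q=29
  k=4: a=3, p=31, q=90

31/90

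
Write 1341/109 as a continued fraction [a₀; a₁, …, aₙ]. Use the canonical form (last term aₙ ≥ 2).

[12; 3, 3, 3, 3]

1341 = 12*109 + 33
109 = 3*33 + 10
33 = 3*10 + 3
10 = 3*3 + 1
3 = 3*1 + 0  (stop)
So 1341/109 = [12; 3, 3, 3, 3].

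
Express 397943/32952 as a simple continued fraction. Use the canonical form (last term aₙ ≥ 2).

397943 = 12×32952 + 2519
32952 = 13×2519 + 205
2519 = 12×205 + 59
205 = 3×59 + 28
59 = 2×28 + 3
28 = 9×3 + 1
3 = 3×1 + 0  (stop)
So 397943/32952 = [12; 13, 12, 3, 2, 9, 3].

[12; 13, 12, 3, 2, 9, 3]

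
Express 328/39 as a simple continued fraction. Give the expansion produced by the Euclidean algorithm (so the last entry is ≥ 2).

[8; 2, 2, 3, 2]

328 = 8×39 + 16
39 = 2×16 + 7
16 = 2×7 + 2
7 = 3×2 + 1
2 = 2×1 + 0  (stop)
So 328/39 = [8; 2, 2, 3, 2].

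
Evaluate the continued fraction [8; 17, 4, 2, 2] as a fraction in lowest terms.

Fold from the inside: start with 2/1.
  2 + 1/2 = 5/2
  4 + 2/5 = 22/5
  17 + 5/22 = 379/22
  8 + 22/379 = 3054/379

3054/379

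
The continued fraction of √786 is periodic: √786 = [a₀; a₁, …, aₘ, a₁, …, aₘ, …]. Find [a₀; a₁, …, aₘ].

[28; 28, 56]

a₀ = ⌊√786⌋ = 28.
With m₀=0, d₀=1 and mₖ₊₁ = dₖaₖ − mₖ, dₖ₊₁ = (n − mₖ₊₁²)/dₖ, aₖ₊₁ = ⌊(a₀+mₖ₊₁)/dₖ₊₁⌋:
  k=1: m=28, d=2, a=28
  k=2: m=28, d=1, a=56
d=1 and a=2a₀=56 at k=2, so the next step gives (m, d) = (28, 2) again — its k=1 value — and the period has length 2.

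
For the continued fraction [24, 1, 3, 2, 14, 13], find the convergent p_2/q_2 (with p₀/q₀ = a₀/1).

Using pₖ = aₖpₖ₋₁ + pₖ₋₂, qₖ = aₖqₖ₋₁ + qₖ₋₂ (with p₋₁=1, p₋₂=0, q₋₁=0, q₋₂=1):
  k=0: a=24, p=24, q=1
  k=1: a=1, p=25, q=1
  k=2: a=3, p=99, q=4

99/4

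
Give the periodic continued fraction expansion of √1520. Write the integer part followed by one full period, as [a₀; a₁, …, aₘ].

a₀ = ⌊√1520⌋ = 38.

[38; 1, 76]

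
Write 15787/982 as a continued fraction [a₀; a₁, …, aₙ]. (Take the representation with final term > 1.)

[16; 13, 10, 1, 2, 2]

15787 = 16*982 + 75
982 = 13*75 + 7
75 = 10*7 + 5
7 = 1*5 + 2
5 = 2*2 + 1
2 = 2*1 + 0  (stop)
So 15787/982 = [16; 13, 10, 1, 2, 2].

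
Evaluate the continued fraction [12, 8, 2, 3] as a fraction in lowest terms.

715/59

Fold from the inside: start with 3/1.
  2 + 1/3 = 7/3
  8 + 3/7 = 59/7
  12 + 7/59 = 715/59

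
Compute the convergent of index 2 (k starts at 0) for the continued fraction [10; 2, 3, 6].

Using pₖ = aₖpₖ₋₁ + pₖ₋₂, qₖ = aₖqₖ₋₁ + qₖ₋₂ (with p₋₁=1, p₋₂=0, q₋₁=0, q₋₂=1):
  k=0: a=10, p=10, q=1
  k=1: a=2, p=21, q=2
  k=2: a=3, p=73, q=7

73/7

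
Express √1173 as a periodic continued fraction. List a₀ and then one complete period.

a₀ = ⌊√1173⌋ = 34.
With m₀=0, d₀=1 and mₖ₊₁ = dₖaₖ − mₖ, dₖ₊₁ = (n − mₖ₊₁²)/dₖ, aₖ₊₁ = ⌊(a₀+mₖ₊₁)/dₖ₊₁⌋:
  k=1: m=34, d=17, a=4
  k=2: m=34, d=1, a=68
d=1 and a=2a₀=68 at k=2, so the next step gives (m, d) = (34, 17) again — its k=1 value — and the period has length 2.

[34; 4, 68]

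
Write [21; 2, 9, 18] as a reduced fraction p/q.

Fold from the inside: start with 18/1.
  9 + 1/18 = 163/18
  2 + 18/163 = 344/163
  21 + 163/344 = 7387/344

7387/344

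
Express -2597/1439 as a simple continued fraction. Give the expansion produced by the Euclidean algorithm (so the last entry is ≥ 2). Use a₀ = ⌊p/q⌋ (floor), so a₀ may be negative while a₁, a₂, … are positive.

[-2; 5, 8, 3, 1, 3, 2]

-2597 = -2·1439 + 281
1439 = 5·281 + 34
281 = 8·34 + 9
34 = 3·9 + 7
9 = 1·7 + 2
7 = 3·2 + 1
2 = 2·1 + 0  (stop)
So -2597/1439 = [-2; 5, 8, 3, 1, 3, 2].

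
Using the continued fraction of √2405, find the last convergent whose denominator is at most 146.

2403/49

√2405 = [49; 24, 1, 1, 24, 98, …] (period length 5).
Convergents:
  p_0/q_0 = 49/1
  p_1/q_1 = 1177/24
  p_2/q_2 = 1226/25
  p_3/q_3 = 2403/49
  p_4/q_4 = 58898/1201
q_3 = 49 ≤ 146 < 1201 = q_4, so the answer is 2403/49.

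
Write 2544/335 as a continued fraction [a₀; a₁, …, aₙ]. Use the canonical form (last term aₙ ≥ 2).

[7; 1, 1, 2, 6, 3, 3]

2544 = 7·335 + 199
335 = 1·199 + 136
199 = 1·136 + 63
136 = 2·63 + 10
63 = 6·10 + 3
10 = 3·3 + 1
3 = 3·1 + 0  (stop)
So 2544/335 = [7; 1, 1, 2, 6, 3, 3].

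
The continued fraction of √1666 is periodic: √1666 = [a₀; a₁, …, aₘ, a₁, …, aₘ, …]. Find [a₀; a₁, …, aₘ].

[40; 1, 4, 2, 4, 1, 80]

a₀ = ⌊√1666⌋ = 40.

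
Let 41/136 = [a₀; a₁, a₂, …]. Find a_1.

3

41 = 0·136 + 41   →  a_0 = 0
136 = 3·41 + 13   →  a_1 = 3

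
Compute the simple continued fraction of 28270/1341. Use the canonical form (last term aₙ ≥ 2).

[21; 12, 3, 3, 3, 3]

28270 = 21·1341 + 109
1341 = 12·109 + 33
109 = 3·33 + 10
33 = 3·10 + 3
10 = 3·3 + 1
3 = 3·1 + 0  (stop)
So 28270/1341 = [21; 12, 3, 3, 3, 3].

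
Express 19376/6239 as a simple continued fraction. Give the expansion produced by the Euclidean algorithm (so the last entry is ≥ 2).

19376 = 3·6239 + 659
6239 = 9·659 + 308
659 = 2·308 + 43
308 = 7·43 + 7
43 = 6·7 + 1
7 = 7·1 + 0  (stop)
So 19376/6239 = [3; 9, 2, 7, 6, 7].

[3; 9, 2, 7, 6, 7]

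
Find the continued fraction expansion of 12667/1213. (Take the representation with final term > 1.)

[10; 2, 3, 1, 6, 3, 6]

12667 = 10·1213 + 537
1213 = 2·537 + 139
537 = 3·139 + 120
139 = 1·120 + 19
120 = 6·19 + 6
19 = 3·6 + 1
6 = 6·1 + 0  (stop)
So 12667/1213 = [10; 2, 3, 1, 6, 3, 6].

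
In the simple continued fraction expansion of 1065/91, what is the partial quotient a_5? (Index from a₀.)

1065 = 11·91 + 64   →  a_0 = 11
91 = 1·64 + 27   →  a_1 = 1
64 = 2·27 + 10   →  a_2 = 2
27 = 2·10 + 7   →  a_3 = 2
10 = 1·7 + 3   →  a_4 = 1
7 = 2·3 + 1   →  a_5 = 2

2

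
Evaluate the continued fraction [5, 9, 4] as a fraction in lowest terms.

189/37

Using pₖ = aₖpₖ₋₁ + pₖ₋₂ and qₖ = aₖqₖ₋₁ + qₖ₋₂:
  k=0: a=5, p=5, q=1
  k=1: a=9, p=46, q=9
  k=2: a=4, p=189, q=37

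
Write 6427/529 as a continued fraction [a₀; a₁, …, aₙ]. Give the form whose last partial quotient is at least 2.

6427 = 12*529 + 79
529 = 6*79 + 55
79 = 1*55 + 24
55 = 2*24 + 7
24 = 3*7 + 3
7 = 2*3 + 1
3 = 3*1 + 0  (stop)
So 6427/529 = [12; 6, 1, 2, 3, 2, 3].

[12; 6, 1, 2, 3, 2, 3]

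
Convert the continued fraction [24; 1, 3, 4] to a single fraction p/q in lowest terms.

421/17

Using pₖ = aₖpₖ₋₁ + pₖ₋₂ and qₖ = aₖqₖ₋₁ + qₖ₋₂:
  k=0: a=24, p=24, q=1
  k=1: a=1, p=25, q=1
  k=2: a=3, p=99, q=4
  k=3: a=4, p=421, q=17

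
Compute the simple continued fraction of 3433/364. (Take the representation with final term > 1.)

3433 = 9·364 + 157
364 = 2·157 + 50
157 = 3·50 + 7
50 = 7·7 + 1
7 = 7·1 + 0  (stop)
So 3433/364 = [9; 2, 3, 7, 7].

[9; 2, 3, 7, 7]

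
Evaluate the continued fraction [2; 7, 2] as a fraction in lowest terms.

32/15

Fold from the inside: start with 2/1.
  7 + 1/2 = 15/2
  2 + 2/15 = 32/15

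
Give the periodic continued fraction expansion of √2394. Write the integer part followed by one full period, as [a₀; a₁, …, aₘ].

a₀ = ⌊√2394⌋ = 48.

[48; 1, 12, 1, 96]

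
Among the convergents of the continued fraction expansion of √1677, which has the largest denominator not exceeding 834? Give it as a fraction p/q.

√1677 = [40; 1, 19, 2, 19, 1, 80, …] (period length 6).
Convergents:
  p_0/q_0 = 40/1
  p_1/q_1 = 41/1
  p_2/q_2 = 819/20
  p_3/q_3 = 1679/41
  p_4/q_4 = 32720/799
  p_5/q_5 = 34399/840
q_4 = 799 ≤ 834 < 840 = q_5, so the answer is 32720/799.

32720/799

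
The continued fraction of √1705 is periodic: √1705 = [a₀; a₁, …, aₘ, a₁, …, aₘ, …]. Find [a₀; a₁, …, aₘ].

[41; 3, 2, 3, 82]

a₀ = ⌊√1705⌋ = 41.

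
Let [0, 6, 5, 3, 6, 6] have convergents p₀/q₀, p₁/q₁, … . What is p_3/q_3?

16/99

Using pₖ = aₖpₖ₋₁ + pₖ₋₂, qₖ = aₖqₖ₋₁ + qₖ₋₂ (with p₋₁=1, p₋₂=0, q₋₁=0, q₋₂=1):
  k=0: a=0, p=0, q=1
  k=1: a=6, p=1, q=6
  k=2: a=5, p=5, q=31
  k=3: a=3, p=16, q=99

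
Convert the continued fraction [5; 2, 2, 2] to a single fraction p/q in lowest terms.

Fold from the inside: start with 2/1.
  2 + 1/2 = 5/2
  2 + 2/5 = 12/5
  5 + 5/12 = 65/12

65/12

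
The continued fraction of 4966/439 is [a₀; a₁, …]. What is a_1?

4966 = 11·439 + 137   →  a_0 = 11
439 = 3·137 + 28   →  a_1 = 3

3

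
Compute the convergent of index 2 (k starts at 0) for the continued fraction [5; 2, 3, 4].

Using pₖ = aₖpₖ₋₁ + pₖ₋₂, qₖ = aₖqₖ₋₁ + qₖ₋₂ (with p₋₁=1, p₋₂=0, q₋₁=0, q₋₂=1):
  k=0: a=5, p=5, q=1
  k=1: a=2, p=11, q=2
  k=2: a=3, p=38, q=7

38/7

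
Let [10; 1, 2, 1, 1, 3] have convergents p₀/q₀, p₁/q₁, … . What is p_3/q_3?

Using pₖ = aₖpₖ₋₁ + pₖ₋₂, qₖ = aₖqₖ₋₁ + qₖ₋₂ (with p₋₁=1, p₋₂=0, q₋₁=0, q₋₂=1):
  k=0: a=10, p=10, q=1
  k=1: a=1, p=11, q=1
  k=2: a=2, p=32, q=3
  k=3: a=1, p=43, q=4

43/4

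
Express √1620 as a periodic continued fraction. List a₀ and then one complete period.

a₀ = ⌊√1620⌋ = 40.
With m₀=0, d₀=1 and mₖ₊₁ = dₖaₖ − mₖ, dₖ₊₁ = (n − mₖ₊₁²)/dₖ, aₖ₊₁ = ⌊(a₀+mₖ₊₁)/dₖ₊₁⌋:
  k=1: m=40, d=20, a=4
  k=2: m=40, d=1, a=80
d=1 and a=2a₀=80 at k=2, so the next step gives (m, d) = (40, 20) again — its k=1 value — and the period has length 2.

[40; 4, 80]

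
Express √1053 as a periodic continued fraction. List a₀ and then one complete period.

a₀ = ⌊√1053⌋ = 32.
With m₀=0, d₀=1 and mₖ₊₁ = dₖaₖ − mₖ, dₖ₊₁ = (n − mₖ₊₁²)/dₖ, aₖ₊₁ = ⌊(a₀+mₖ₊₁)/dₖ₊₁⌋:
  k=1: m=32, d=29, a=2
  k=2: m=26, d=13, a=4
  k=3: m=26, d=29, a=2
  k=4: m=32, d=1, a=64
d=1 and a=2a₀=64 at k=4, so the next step gives (m, d) = (32, 29) again — its k=1 value — and the period has length 4.

[32; 2, 4, 2, 64]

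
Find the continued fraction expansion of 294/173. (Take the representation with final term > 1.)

294 = 1×173 + 121
173 = 1×121 + 52
121 = 2×52 + 17
52 = 3×17 + 1
17 = 17×1 + 0  (stop)
So 294/173 = [1; 1, 2, 3, 17].

[1; 1, 2, 3, 17]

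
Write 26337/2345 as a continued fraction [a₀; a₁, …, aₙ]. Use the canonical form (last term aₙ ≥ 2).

[11; 4, 3, 16, 11]

26337 = 11×2345 + 542
2345 = 4×542 + 177
542 = 3×177 + 11
177 = 16×11 + 1
11 = 11×1 + 0  (stop)
So 26337/2345 = [11; 4, 3, 16, 11].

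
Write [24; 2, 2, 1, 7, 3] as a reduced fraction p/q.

Fold from the inside: start with 3/1.
  7 + 1/3 = 22/3
  1 + 3/22 = 25/22
  2 + 22/25 = 72/25
  2 + 25/72 = 169/72
  24 + 72/169 = 4128/169

4128/169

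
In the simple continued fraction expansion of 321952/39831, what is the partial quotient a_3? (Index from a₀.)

321952 = 8·39831 + 3304   →  a_0 = 8
39831 = 12·3304 + 183   →  a_1 = 12
3304 = 18·183 + 10   →  a_2 = 18
183 = 18·10 + 3   →  a_3 = 18

18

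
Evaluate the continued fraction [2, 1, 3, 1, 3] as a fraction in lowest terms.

Fold from the inside: start with 3/1.
  1 + 1/3 = 4/3
  3 + 3/4 = 15/4
  1 + 4/15 = 19/15
  2 + 15/19 = 53/19

53/19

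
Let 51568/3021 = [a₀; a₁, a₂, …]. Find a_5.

51568 = 17·3021 + 211   →  a_0 = 17
3021 = 14·211 + 67   →  a_1 = 14
211 = 3·67 + 10   →  a_2 = 3
67 = 6·10 + 7   →  a_3 = 6
10 = 1·7 + 3   →  a_4 = 1
7 = 2·3 + 1   →  a_5 = 2

2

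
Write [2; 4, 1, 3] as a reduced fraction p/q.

42/19

Fold from the inside: start with 3/1.
  1 + 1/3 = 4/3
  4 + 3/4 = 19/4
  2 + 4/19 = 42/19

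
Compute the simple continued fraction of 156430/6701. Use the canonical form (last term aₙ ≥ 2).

156430 = 23×6701 + 2307
6701 = 2×2307 + 2087
2307 = 1×2087 + 220
2087 = 9×220 + 107
220 = 2×107 + 6
107 = 17×6 + 5
6 = 1×5 + 1
5 = 5×1 + 0  (stop)
So 156430/6701 = [23; 2, 1, 9, 2, 17, 1, 5].

[23; 2, 1, 9, 2, 17, 1, 5]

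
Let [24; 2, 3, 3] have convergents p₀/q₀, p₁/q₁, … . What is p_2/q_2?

171/7

Using pₖ = aₖpₖ₋₁ + pₖ₋₂, qₖ = aₖqₖ₋₁ + qₖ₋₂ (with p₋₁=1, p₋₂=0, q₋₁=0, q₋₂=1):
  k=0: a=24, p=24, q=1
  k=1: a=2, p=49, q=2
  k=2: a=3, p=171, q=7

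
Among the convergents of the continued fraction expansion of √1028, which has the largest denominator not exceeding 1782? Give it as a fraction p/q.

√1028 = [32; 16, 64, …] (period length 2).
Convergents:
  p_0/q_0 = 32/1
  p_1/q_1 = 513/16
  p_2/q_2 = 32864/1025
  p_3/q_3 = 526337/16416
q_2 = 1025 ≤ 1782 < 16416 = q_3, so the answer is 32864/1025.

32864/1025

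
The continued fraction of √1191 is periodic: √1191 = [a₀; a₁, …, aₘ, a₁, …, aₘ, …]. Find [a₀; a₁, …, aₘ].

[34; 1, 1, 22, 1, 1, 68]

a₀ = ⌊√1191⌋ = 34.
With m₀=0, d₀=1 and mₖ₊₁ = dₖaₖ − mₖ, dₖ₊₁ = (n − mₖ₊₁²)/dₖ, aₖ₊₁ = ⌊(a₀+mₖ₊₁)/dₖ₊₁⌋:
  k=1: m=34, d=35, a=1
  k=2: m=1, d=34, a=1
  k=3: m=33, d=3, a=22
  k=4: m=33, d=34, a=1
  k=5: m=1, d=35, a=1
  k=6: m=34, d=1, a=68
d=1 and a=2a₀=68 at k=6, so the next step gives (m, d) = (34, 35) again — its k=1 value — and the period has length 6.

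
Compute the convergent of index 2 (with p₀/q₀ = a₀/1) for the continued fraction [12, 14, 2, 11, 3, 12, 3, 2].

350/29

Using pₖ = aₖpₖ₋₁ + pₖ₋₂, qₖ = aₖqₖ₋₁ + qₖ₋₂ (with p₋₁=1, p₋₂=0, q₋₁=0, q₋₂=1):
  k=0: a=12, p=12, q=1
  k=1: a=14, p=169, q=14
  k=2: a=2, p=350, q=29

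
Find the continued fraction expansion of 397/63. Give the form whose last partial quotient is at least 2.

[6; 3, 3, 6]

397 = 6×63 + 19
63 = 3×19 + 6
19 = 3×6 + 1
6 = 6×1 + 0  (stop)
So 397/63 = [6; 3, 3, 6].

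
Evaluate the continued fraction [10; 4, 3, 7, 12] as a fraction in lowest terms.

Fold from the inside: start with 12/1.
  7 + 1/12 = 85/12
  3 + 12/85 = 267/85
  4 + 85/267 = 1153/267
  10 + 267/1153 = 11797/1153

11797/1153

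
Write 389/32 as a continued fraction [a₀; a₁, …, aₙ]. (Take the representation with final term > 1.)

389 = 12·32 + 5
32 = 6·5 + 2
5 = 2·2 + 1
2 = 2·1 + 0  (stop)
So 389/32 = [12; 6, 2, 2].

[12; 6, 2, 2]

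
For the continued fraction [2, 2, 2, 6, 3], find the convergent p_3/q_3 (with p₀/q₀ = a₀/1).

77/32

Using pₖ = aₖpₖ₋₁ + pₖ₋₂, qₖ = aₖqₖ₋₁ + qₖ₋₂ (with p₋₁=1, p₋₂=0, q₋₁=0, q₋₂=1):
  k=0: a=2, p=2, q=1
  k=1: a=2, p=5, q=2
  k=2: a=2, p=12, q=5
  k=3: a=6, p=77, q=32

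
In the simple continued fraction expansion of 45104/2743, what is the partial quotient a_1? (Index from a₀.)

2

45104 = 16·2743 + 1216   →  a_0 = 16
2743 = 2·1216 + 311   →  a_1 = 2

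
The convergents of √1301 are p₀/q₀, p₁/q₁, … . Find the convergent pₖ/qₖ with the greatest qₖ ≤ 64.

√1301 = [36; 14, 2, 2, 2, 2, 14, 72, …] (period length 7).
Convergents:
  p_0/q_0 = 36/1
  p_1/q_1 = 505/14
  p_2/q_2 = 1046/29
  p_3/q_3 = 2597/72
q_2 = 29 ≤ 64 < 72 = q_3, so the answer is 1046/29.

1046/29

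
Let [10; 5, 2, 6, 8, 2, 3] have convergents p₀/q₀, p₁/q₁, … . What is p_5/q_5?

12515/1229

Using pₖ = aₖpₖ₋₁ + pₖ₋₂, qₖ = aₖqₖ₋₁ + qₖ₋₂ (with p₋₁=1, p₋₂=0, q₋₁=0, q₋₂=1):
  k=0: a=10, p=10, q=1
  k=1: a=5, p=51, q=5
  k=2: a=2, p=112, q=11
  k=3: a=6, p=723, q=71
  k=4: a=8, p=5896, q=579
  k=5: a=2, p=12515, q=1229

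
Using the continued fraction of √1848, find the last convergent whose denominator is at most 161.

3697/86

√1848 = [42; 1, 84, …] (period length 2).
Convergents:
  p_0/q_0 = 42/1
  p_1/q_1 = 43/1
  p_2/q_2 = 3654/85
  p_3/q_3 = 3697/86
  p_4/q_4 = 314202/7309
q_3 = 86 ≤ 161 < 7309 = q_4, so the answer is 3697/86.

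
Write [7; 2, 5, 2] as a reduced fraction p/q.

179/24

Using pₖ = aₖpₖ₋₁ + pₖ₋₂ and qₖ = aₖqₖ₋₁ + qₖ₋₂:
  k=0: a=7, p=7, q=1
  k=1: a=2, p=15, q=2
  k=2: a=5, p=82, q=11
  k=3: a=2, p=179, q=24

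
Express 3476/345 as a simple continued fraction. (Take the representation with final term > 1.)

3476 = 10*345 + 26
345 = 13*26 + 7
26 = 3*7 + 5
7 = 1*5 + 2
5 = 2*2 + 1
2 = 2*1 + 0  (stop)
So 3476/345 = [10; 13, 3, 1, 2, 2].

[10; 13, 3, 1, 2, 2]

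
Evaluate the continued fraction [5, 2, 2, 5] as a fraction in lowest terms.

146/27

Fold from the inside: start with 5/1.
  2 + 1/5 = 11/5
  2 + 5/11 = 27/11
  5 + 11/27 = 146/27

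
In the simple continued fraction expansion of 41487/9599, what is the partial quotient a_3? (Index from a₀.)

41487 = 4·9599 + 3091   →  a_0 = 4
9599 = 3·3091 + 326   →  a_1 = 3
3091 = 9·326 + 157   →  a_2 = 9
326 = 2·157 + 12   →  a_3 = 2

2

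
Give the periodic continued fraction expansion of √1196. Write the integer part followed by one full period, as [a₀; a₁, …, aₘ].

[34; 1, 1, 2, 1, 1, 68]

a₀ = ⌊√1196⌋ = 34.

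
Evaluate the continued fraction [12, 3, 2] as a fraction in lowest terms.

86/7

Fold from the inside: start with 2/1.
  3 + 1/2 = 7/2
  12 + 2/7 = 86/7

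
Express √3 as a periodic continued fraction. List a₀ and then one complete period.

[1; 1, 2]

a₀ = ⌊√3⌋ = 1.
With m₀=0, d₀=1 and mₖ₊₁ = dₖaₖ − mₖ, dₖ₊₁ = (n − mₖ₊₁²)/dₖ, aₖ₊₁ = ⌊(a₀+mₖ₊₁)/dₖ₊₁⌋:
  k=1: m=1, d=2, a=1
  k=2: m=1, d=1, a=2
d=1 and a=2a₀=2 at k=2, so the next step gives (m, d) = (1, 2) again — its k=1 value — and the period has length 2.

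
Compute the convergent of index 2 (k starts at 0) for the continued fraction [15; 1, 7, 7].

Using pₖ = aₖpₖ₋₁ + pₖ₋₂, qₖ = aₖqₖ₋₁ + qₖ₋₂ (with p₋₁=1, p₋₂=0, q₋₁=0, q₋₂=1):
  k=0: a=15, p=15, q=1
  k=1: a=1, p=16, q=1
  k=2: a=7, p=127, q=8

127/8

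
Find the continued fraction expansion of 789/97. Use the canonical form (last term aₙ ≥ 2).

789 = 8*97 + 13
97 = 7*13 + 6
13 = 2*6 + 1
6 = 6*1 + 0  (stop)
So 789/97 = [8; 7, 2, 6].

[8; 7, 2, 6]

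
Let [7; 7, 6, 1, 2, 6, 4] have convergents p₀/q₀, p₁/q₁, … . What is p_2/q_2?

Using pₖ = aₖpₖ₋₁ + pₖ₋₂, qₖ = aₖqₖ₋₁ + qₖ₋₂ (with p₋₁=1, p₋₂=0, q₋₁=0, q₋₂=1):
  k=0: a=7, p=7, q=1
  k=1: a=7, p=50, q=7
  k=2: a=6, p=307, q=43

307/43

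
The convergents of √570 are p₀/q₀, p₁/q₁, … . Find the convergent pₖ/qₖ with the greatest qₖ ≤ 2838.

√570 = [23; 1, 6, 1, 46, …] (period length 4).
Convergents:
  p_0/q_0 = 23/1
  p_1/q_1 = 24/1
  p_2/q_2 = 167/7
  p_3/q_3 = 191/8
  p_4/q_4 = 8953/375
  p_5/q_5 = 9144/383
  p_6/q_6 = 63817/2673
  p_7/q_7 = 72961/3056
q_6 = 2673 ≤ 2838 < 3056 = q_7, so the answer is 63817/2673.

63817/2673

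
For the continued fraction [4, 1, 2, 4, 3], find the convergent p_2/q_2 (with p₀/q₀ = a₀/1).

14/3

Using pₖ = aₖpₖ₋₁ + pₖ₋₂, qₖ = aₖqₖ₋₁ + qₖ₋₂ (with p₋₁=1, p₋₂=0, q₋₁=0, q₋₂=1):
  k=0: a=4, p=4, q=1
  k=1: a=1, p=5, q=1
  k=2: a=2, p=14, q=3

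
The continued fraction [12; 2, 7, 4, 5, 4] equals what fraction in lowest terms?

16981/1362

Using pₖ = aₖpₖ₋₁ + pₖ₋₂ and qₖ = aₖqₖ₋₁ + qₖ₋₂:
  k=0: a=12, p=12, q=1
  k=1: a=2, p=25, q=2
  k=2: a=7, p=187, q=15
  k=3: a=4, p=773, q=62
  k=4: a=5, p=4052, q=325
  k=5: a=4, p=16981, q=1362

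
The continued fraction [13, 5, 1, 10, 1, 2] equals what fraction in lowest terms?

2726/207

Using pₖ = aₖpₖ₋₁ + pₖ₋₂ and qₖ = aₖqₖ₋₁ + qₖ₋₂:
  k=0: a=13, p=13, q=1
  k=1: a=5, p=66, q=5
  k=2: a=1, p=79, q=6
  k=3: a=10, p=856, q=65
  k=4: a=1, p=935, q=71
  k=5: a=2, p=2726, q=207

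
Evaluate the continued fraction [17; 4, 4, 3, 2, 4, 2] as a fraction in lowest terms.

Fold from the inside: start with 2/1.
  4 + 1/2 = 9/2
  2 + 2/9 = 20/9
  3 + 9/20 = 69/20
  4 + 20/69 = 296/69
  4 + 69/296 = 1253/296
  17 + 296/1253 = 21597/1253

21597/1253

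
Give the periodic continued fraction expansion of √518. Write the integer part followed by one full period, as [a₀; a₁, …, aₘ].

a₀ = ⌊√518⌋ = 22.
With m₀=0, d₀=1 and mₖ₊₁ = dₖaₖ − mₖ, dₖ₊₁ = (n − mₖ₊₁²)/dₖ, aₖ₊₁ = ⌊(a₀+mₖ₊₁)/dₖ₊₁⌋:
  k=1: m=22, d=34, a=1
  k=2: m=12, d=11, a=3
  k=3: m=21, d=7, a=6
  k=4: m=21, d=11, a=3
  k=5: m=12, d=34, a=1
  k=6: m=22, d=1, a=44
d=1 and a=2a₀=44 at k=6, so the next step gives (m, d) = (22, 34) again — its k=1 value — and the period has length 6.

[22; 1, 3, 6, 3, 1, 44]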